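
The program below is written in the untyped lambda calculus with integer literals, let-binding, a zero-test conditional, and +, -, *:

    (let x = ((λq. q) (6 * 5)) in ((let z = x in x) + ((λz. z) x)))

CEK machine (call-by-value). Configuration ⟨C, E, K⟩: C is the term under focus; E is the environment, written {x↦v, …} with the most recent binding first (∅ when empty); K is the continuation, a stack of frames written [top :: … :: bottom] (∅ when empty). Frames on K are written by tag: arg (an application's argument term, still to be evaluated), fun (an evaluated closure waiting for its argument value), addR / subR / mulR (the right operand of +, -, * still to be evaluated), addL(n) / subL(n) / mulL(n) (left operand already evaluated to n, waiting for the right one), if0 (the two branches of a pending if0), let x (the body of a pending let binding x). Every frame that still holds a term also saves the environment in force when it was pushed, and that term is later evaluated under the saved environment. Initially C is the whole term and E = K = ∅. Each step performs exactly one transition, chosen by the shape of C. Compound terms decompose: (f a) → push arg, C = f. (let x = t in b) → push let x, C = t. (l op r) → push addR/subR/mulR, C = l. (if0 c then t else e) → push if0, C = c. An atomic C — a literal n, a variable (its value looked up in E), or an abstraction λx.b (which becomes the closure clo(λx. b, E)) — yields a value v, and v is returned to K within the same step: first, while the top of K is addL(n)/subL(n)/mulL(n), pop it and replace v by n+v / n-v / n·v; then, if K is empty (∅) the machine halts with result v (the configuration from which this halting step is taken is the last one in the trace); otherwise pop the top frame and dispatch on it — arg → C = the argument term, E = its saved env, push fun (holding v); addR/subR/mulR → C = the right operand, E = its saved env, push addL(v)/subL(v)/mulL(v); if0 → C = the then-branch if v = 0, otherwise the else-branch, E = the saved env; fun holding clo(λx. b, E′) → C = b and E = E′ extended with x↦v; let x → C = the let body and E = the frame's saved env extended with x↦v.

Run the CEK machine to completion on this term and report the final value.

Answer: 60

Execution trace:
0. ⟨C=(let x = ((λq. q) (6 * 5)) in ((let z = x in x) + ((λz. z) x))); E=∅; K=∅⟩
1. ⟨C=((λq. q) (6 * 5)); E=∅; K=[let x]⟩
2. ⟨C=(λq. q); E=∅; K=[arg :: let x]⟩
3. ⟨C=(6 * 5); E=∅; K=[fun :: let x]⟩
4. ⟨C=6; E=∅; K=[mulR :: fun :: let x]⟩
5. ⟨C=5; E=∅; K=[mulL(6) :: fun :: let x]⟩
6. ⟨C=q; E={q↦30}; K=[let x]⟩
7. ⟨C=((let z = x in x) + ((λz. z) x)); E={x↦30}; K=∅⟩
8. ⟨C=(let z = x in x); E={x↦30}; K=[addR]⟩
9. ⟨C=x; E={x↦30}; K=[let z :: addR]⟩
10. ⟨C=x; E={z↦30, x↦30}; K=[addR]⟩
11. ⟨C=((λz. z) x); E={x↦30}; K=[addL(30)]⟩
12. ⟨C=(λz. z); E={x↦30}; K=[arg :: addL(30)]⟩
13. ⟨C=x; E={x↦30}; K=[fun :: addL(30)]⟩
14. ⟨C=z; E={z↦30, x↦30}; K=[addL(30)]⟩
→ final value 60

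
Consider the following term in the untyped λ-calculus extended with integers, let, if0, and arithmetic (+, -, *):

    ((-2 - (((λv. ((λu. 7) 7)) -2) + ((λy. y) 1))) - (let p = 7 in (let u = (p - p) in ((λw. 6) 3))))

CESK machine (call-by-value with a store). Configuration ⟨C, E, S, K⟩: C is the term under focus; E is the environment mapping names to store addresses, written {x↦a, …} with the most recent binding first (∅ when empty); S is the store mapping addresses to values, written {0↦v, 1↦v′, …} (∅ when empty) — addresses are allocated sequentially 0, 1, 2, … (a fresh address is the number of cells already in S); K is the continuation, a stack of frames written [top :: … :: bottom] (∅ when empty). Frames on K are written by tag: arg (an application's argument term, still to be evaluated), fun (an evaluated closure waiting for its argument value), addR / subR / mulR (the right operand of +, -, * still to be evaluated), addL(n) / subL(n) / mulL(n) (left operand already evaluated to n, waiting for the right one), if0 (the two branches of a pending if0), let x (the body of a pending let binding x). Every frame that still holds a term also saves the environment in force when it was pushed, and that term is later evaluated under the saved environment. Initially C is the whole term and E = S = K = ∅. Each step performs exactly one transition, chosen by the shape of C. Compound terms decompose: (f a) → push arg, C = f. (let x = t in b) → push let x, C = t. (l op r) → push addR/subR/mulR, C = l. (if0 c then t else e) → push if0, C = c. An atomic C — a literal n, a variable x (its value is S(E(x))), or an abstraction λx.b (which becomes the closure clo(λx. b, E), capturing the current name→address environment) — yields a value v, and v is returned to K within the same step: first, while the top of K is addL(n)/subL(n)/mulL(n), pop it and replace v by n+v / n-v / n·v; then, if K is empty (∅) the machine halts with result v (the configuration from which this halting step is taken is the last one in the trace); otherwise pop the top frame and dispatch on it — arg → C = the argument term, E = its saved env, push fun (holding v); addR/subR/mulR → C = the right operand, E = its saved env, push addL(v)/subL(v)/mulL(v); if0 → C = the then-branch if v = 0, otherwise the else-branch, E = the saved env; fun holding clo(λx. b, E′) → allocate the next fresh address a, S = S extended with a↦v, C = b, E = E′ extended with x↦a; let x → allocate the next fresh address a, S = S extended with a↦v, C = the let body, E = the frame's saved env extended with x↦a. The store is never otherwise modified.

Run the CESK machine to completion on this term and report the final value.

0. <C=((-2 - (((λv. ((λu. 7) 7)) -2) + ((λy. y) 1))) - (let p = 7 in (let u = (p - p) in ((λw. 6) 3)))), E=∅, S=∅, K=∅>
1. <C=(-2 - (((λv. ((λu. 7) 7)) -2) + ((λy. y) 1))), E=∅, S=∅, K=[subR]>
2. <C=-2, E=∅, S=∅, K=[subR :: subR]>
3. <C=(((λv. ((λu. 7) 7)) -2) + ((λy. y) 1)), E=∅, S=∅, K=[subL(-2) :: subR]>
4. <C=((λv. ((λu. 7) 7)) -2), E=∅, S=∅, K=[addR :: subL(-2) :: subR]>
5. <C=(λv. ((λu. 7) 7)), E=∅, S=∅, K=[arg :: addR :: subL(-2) :: subR]>
6. <C=-2, E=∅, S=∅, K=[fun :: addR :: subL(-2) :: subR]>
7. <C=((λu. 7) 7), E={v↦0}, S={0↦-2}, K=[addR :: subL(-2) :: subR]>
8. <C=(λu. 7), E={v↦0}, S={0↦-2}, K=[arg :: addR :: subL(-2) :: subR]>
9. <C=7, E={v↦0}, S={0↦-2}, K=[fun :: addR :: subL(-2) :: subR]>
10. <C=7, E={u↦1, v↦0}, S={0↦-2, 1↦7}, K=[addR :: subL(-2) :: subR]>
11. <C=((λy. y) 1), E=∅, S={0↦-2, 1↦7}, K=[addL(7) :: subL(-2) :: subR]>
12. <C=(λy. y), E=∅, S={0↦-2, 1↦7}, K=[arg :: addL(7) :: subL(-2) :: subR]>
13. <C=1, E=∅, S={0↦-2, 1↦7}, K=[fun :: addL(7) :: subL(-2) :: subR]>
14. <C=y, E={y↦2}, S={0↦-2, 1↦7, 2↦1}, K=[addL(7) :: subL(-2) :: subR]>
15. <C=(let p = 7 in (let u = (p - p) in ((λw. 6) 3))), E=∅, S={0↦-2, 1↦7, 2↦1}, K=[subL(-10)]>
16. <C=7, E=∅, S={0↦-2, 1↦7, 2↦1}, K=[let p :: subL(-10)]>
17. <C=(let u = (p - p) in ((λw. 6) 3)), E={p↦3}, S={0↦-2, 1↦7, 2↦1, 3↦7}, K=[subL(-10)]>
18. <C=(p - p), E={p↦3}, S={0↦-2, 1↦7, 2↦1, 3↦7}, K=[let u :: subL(-10)]>
19. <C=p, E={p↦3}, S={0↦-2, 1↦7, 2↦1, 3↦7}, K=[subR :: let u :: subL(-10)]>
20. <C=p, E={p↦3}, S={0↦-2, 1↦7, 2↦1, 3↦7}, K=[subL(7) :: let u :: subL(-10)]>
21. <C=((λw. 6) 3), E={u↦4, p↦3}, S={0↦-2, 1↦7, 2↦1, 3↦7, 4↦0}, K=[subL(-10)]>
22. <C=(λw. 6), E={u↦4, p↦3}, S={0↦-2, 1↦7, 2↦1, 3↦7, 4↦0}, K=[arg :: subL(-10)]>
23. <C=3, E={u↦4, p↦3}, S={0↦-2, 1↦7, 2↦1, 3↦7, 4↦0}, K=[fun :: subL(-10)]>
24. <C=6, E={w↦5, u↦4, p↦3}, S={0↦-2, 1↦7, 2↦1, 3↦7, 4↦0, 5↦3}, K=[subL(-10)]>
→ final value -16

Answer: -16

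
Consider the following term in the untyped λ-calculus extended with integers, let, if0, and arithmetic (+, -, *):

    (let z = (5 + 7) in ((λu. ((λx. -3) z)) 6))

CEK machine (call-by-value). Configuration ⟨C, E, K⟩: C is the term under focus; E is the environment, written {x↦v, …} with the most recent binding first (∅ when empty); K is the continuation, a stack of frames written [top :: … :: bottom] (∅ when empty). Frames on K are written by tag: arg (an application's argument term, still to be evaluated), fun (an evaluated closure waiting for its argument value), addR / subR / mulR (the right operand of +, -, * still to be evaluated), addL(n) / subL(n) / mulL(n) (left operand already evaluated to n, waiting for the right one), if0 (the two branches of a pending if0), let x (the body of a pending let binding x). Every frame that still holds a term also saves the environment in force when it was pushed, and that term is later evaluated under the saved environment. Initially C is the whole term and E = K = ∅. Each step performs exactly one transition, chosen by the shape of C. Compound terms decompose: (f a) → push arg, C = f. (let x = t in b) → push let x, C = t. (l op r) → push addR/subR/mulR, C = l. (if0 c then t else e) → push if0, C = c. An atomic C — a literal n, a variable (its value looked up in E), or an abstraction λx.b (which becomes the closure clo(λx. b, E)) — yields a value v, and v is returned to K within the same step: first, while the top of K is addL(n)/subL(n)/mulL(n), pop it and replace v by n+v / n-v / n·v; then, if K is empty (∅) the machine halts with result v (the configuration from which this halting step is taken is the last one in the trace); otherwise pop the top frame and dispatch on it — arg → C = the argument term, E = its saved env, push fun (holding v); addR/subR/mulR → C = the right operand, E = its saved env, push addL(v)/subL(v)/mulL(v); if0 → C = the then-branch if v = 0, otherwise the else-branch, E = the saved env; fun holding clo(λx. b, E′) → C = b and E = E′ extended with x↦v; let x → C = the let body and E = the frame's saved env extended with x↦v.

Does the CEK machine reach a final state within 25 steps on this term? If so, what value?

Answer: -3

Machine steps:
0. ⟨C=(let z = (5 + 7) in ((λu. ((λx. -3) z)) 6)); E=∅; K=∅⟩
1. ⟨C=(5 + 7); E=∅; K=[let z]⟩
2. ⟨C=5; E=∅; K=[addR :: let z]⟩
3. ⟨C=7; E=∅; K=[addL(5) :: let z]⟩
4. ⟨C=((λu. ((λx. -3) z)) 6); E={z↦12}; K=∅⟩
5. ⟨C=(λu. ((λx. -3) z)); E={z↦12}; K=[arg]⟩
6. ⟨C=6; E={z↦12}; K=[fun]⟩
7. ⟨C=((λx. -3) z); E={u↦6, z↦12}; K=∅⟩
8. ⟨C=(λx. -3); E={u↦6, z↦12}; K=[arg]⟩
9. ⟨C=z; E={u↦6, z↦12}; K=[fun]⟩
10. ⟨C=-3; E={x↦12, u↦6, z↦12}; K=∅⟩
→ final value -3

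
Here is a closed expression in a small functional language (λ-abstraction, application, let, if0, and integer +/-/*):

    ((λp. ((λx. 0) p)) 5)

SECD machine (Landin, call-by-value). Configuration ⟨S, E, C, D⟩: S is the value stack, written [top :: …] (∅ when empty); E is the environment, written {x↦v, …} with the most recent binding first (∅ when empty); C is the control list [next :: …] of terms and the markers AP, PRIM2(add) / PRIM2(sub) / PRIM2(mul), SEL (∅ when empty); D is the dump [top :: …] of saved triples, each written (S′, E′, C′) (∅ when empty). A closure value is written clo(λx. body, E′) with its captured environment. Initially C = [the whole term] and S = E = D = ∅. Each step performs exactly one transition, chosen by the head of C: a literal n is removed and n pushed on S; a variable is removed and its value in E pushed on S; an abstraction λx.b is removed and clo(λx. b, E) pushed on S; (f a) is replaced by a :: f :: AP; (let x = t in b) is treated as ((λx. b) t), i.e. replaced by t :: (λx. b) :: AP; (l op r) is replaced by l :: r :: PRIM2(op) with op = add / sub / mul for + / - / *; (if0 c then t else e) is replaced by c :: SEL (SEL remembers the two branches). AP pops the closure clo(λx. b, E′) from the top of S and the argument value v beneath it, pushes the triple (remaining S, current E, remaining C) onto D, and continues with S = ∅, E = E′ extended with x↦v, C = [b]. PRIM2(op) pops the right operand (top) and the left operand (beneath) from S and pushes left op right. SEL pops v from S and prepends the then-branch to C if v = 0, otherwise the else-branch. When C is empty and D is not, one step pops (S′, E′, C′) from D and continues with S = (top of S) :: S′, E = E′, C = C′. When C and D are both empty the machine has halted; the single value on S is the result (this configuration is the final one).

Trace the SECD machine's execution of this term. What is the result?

Answer: 0

Execution trace:
0. <S=∅, E=∅, C=[((λp. ((λx. 0) p)) 5)], D=∅>
1. <S=∅, E=∅, C=[5 :: (λp. ((λx. 0) p)) :: AP], D=∅>
2. <S=[5], E=∅, C=[(λp. ((λx. 0) p)) :: AP], D=∅>
3. <S=[clo(λp. ((λx. 0) p), ∅) :: 5], E=∅, C=[AP], D=∅>
4. <S=∅, E={p↦5}, C=[((λx. 0) p)], D=[(∅, ∅, ∅)]>
5. <S=∅, E={p↦5}, C=[p :: (λx. 0) :: AP], D=[(∅, ∅, ∅)]>
6. <S=[5], E={p↦5}, C=[(λx. 0) :: AP], D=[(∅, ∅, ∅)]>
7. <S=[clo(λx. 0, {p↦5}) :: 5], E={p↦5}, C=[AP], D=[(∅, ∅, ∅)]>
8. <S=∅, E={x↦5, p↦5}, C=[0], D=[(∅, {p↦5}, ∅) :: (∅, ∅, ∅)]>
9. <S=[0], E={x↦5, p↦5}, C=∅, D=[(∅, {p↦5}, ∅) :: (∅, ∅, ∅)]>
10. <S=[0], E={p↦5}, C=∅, D=[(∅, ∅, ∅)]>
11. <S=[0], E=∅, C=∅, D=∅>
→ final value 0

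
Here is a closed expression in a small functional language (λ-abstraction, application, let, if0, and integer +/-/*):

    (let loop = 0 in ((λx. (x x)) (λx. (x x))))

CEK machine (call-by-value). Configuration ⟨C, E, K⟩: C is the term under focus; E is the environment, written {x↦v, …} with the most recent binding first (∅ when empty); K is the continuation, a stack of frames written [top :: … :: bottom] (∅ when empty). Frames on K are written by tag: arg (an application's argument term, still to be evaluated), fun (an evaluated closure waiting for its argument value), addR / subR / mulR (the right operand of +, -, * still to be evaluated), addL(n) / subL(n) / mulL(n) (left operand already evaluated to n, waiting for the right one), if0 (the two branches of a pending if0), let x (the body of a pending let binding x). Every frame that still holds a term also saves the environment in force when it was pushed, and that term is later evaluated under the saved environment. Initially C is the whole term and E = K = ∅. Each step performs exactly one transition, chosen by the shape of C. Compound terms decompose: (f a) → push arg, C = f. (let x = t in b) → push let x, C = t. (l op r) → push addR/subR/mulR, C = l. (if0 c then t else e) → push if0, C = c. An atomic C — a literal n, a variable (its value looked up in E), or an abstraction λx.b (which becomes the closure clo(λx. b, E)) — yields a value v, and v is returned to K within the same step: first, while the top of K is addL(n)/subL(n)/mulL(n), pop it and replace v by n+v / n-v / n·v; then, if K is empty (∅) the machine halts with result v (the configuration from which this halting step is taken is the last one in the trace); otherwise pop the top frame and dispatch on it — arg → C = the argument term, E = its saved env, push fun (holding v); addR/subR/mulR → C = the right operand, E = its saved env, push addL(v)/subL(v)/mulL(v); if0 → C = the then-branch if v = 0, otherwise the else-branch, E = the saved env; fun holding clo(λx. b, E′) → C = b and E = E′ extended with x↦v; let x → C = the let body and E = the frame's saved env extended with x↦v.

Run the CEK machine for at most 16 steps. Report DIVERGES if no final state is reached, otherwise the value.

Answer: DIVERGES (no final state within 16 steps)

Machine steps:
[0] [C=(let loop = 0 in ((λx. (x x)) (λx. (x x)))) | E=∅ | K=∅]
[1] [C=0 | E=∅ | K=[let loop]]
[2] [C=((λx. (x x)) (λx. (x x))) | E={loop↦0} | K=∅]
[3] [C=(λx. (x x)) | E={loop↦0} | K=[arg]]
[4] [C=(λx. (x x)) | E={loop↦0} | K=[fun]]
[5] [C=(x x) | E={x↦clo(λx. (x x), {loop↦0}), loop↦0} | K=∅]
[6] [C=x | E={x↦clo(λx. (x x), {loop↦0}), loop↦0} | K=[arg]]
[7] [C=x | E={x↦clo(λx. (x x), {loop↦0}), loop↦0} | K=[fun]]
… configuration repeats with period 3 (steps 5–7 recur indefinitely) …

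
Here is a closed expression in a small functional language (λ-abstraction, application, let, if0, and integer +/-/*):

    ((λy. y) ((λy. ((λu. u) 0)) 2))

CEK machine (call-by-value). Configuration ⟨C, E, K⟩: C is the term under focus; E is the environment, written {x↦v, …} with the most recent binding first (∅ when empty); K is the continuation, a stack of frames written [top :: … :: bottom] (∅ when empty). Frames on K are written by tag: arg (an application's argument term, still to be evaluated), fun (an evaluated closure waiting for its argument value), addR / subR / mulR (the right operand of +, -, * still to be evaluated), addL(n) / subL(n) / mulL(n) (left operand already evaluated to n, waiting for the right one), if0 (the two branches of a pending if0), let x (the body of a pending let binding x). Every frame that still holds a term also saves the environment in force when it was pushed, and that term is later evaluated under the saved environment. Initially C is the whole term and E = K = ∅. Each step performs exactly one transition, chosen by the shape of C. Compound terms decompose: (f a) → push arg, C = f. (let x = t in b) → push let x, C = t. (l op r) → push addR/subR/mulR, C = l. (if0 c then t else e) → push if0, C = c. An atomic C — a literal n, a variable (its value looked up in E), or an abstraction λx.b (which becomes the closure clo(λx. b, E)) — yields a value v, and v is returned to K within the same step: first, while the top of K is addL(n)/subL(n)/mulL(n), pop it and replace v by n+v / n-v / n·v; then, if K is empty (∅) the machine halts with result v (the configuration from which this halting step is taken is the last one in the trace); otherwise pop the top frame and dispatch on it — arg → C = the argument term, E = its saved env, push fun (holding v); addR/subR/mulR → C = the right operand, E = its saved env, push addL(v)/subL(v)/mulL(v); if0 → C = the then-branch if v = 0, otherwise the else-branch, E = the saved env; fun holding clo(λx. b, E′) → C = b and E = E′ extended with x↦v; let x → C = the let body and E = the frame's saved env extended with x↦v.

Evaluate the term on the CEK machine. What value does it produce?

[0] ⟨C=((λy. y) ((λy. ((λu. u) 0)) 2)); E=∅; K=∅⟩
[1] ⟨C=(λy. y); E=∅; K=[arg]⟩
[2] ⟨C=((λy. ((λu. u) 0)) 2); E=∅; K=[fun]⟩
[3] ⟨C=(λy. ((λu. u) 0)); E=∅; K=[arg :: fun]⟩
[4] ⟨C=2; E=∅; K=[fun :: fun]⟩
[5] ⟨C=((λu. u) 0); E={y↦2}; K=[fun]⟩
[6] ⟨C=(λu. u); E={y↦2}; K=[arg :: fun]⟩
[7] ⟨C=0; E={y↦2}; K=[fun :: fun]⟩
[8] ⟨C=u; E={u↦0, y↦2}; K=[fun]⟩
[9] ⟨C=y; E={y↦0}; K=∅⟩
→ final value 0

Answer: 0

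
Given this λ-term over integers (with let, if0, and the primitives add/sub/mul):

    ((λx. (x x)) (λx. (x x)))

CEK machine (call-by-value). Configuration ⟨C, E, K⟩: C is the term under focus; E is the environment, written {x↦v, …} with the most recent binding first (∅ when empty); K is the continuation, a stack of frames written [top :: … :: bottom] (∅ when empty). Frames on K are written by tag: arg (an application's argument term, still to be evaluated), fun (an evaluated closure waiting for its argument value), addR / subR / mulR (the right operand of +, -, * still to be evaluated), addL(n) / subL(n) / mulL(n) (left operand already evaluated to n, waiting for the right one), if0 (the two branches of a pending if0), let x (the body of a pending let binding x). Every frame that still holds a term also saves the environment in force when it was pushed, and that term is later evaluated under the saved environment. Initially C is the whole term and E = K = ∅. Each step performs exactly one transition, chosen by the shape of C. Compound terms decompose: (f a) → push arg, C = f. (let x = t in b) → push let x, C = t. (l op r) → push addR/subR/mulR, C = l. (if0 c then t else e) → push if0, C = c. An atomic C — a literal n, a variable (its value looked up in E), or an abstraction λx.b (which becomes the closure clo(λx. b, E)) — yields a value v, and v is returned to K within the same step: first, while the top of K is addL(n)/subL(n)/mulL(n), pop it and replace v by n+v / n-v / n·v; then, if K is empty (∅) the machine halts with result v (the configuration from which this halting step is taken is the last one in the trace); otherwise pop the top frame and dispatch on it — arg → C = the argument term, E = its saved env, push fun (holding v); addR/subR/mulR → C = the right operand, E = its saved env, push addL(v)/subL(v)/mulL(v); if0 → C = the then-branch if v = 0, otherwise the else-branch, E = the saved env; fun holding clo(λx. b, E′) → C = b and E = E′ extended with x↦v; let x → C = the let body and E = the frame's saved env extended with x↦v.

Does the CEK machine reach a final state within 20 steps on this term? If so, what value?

t=0: <C=((λx. (x x)) (λx. (x x))), E=∅, K=∅>
t=1: <C=(λx. (x x)), E=∅, K=[arg]>
t=2: <C=(λx. (x x)), E=∅, K=[fun]>
t=3: <C=(x x), E={x↦clo(λx. (x x), ∅)}, K=∅>
t=4: <C=x, E={x↦clo(λx. (x x), ∅)}, K=[arg]>
t=5: <C=x, E={x↦clo(λx. (x x), ∅)}, K=[fun]>
… configuration repeats with period 3 (steps 3–5 recur indefinitely) …

Answer: DIVERGES (no final state within 20 steps)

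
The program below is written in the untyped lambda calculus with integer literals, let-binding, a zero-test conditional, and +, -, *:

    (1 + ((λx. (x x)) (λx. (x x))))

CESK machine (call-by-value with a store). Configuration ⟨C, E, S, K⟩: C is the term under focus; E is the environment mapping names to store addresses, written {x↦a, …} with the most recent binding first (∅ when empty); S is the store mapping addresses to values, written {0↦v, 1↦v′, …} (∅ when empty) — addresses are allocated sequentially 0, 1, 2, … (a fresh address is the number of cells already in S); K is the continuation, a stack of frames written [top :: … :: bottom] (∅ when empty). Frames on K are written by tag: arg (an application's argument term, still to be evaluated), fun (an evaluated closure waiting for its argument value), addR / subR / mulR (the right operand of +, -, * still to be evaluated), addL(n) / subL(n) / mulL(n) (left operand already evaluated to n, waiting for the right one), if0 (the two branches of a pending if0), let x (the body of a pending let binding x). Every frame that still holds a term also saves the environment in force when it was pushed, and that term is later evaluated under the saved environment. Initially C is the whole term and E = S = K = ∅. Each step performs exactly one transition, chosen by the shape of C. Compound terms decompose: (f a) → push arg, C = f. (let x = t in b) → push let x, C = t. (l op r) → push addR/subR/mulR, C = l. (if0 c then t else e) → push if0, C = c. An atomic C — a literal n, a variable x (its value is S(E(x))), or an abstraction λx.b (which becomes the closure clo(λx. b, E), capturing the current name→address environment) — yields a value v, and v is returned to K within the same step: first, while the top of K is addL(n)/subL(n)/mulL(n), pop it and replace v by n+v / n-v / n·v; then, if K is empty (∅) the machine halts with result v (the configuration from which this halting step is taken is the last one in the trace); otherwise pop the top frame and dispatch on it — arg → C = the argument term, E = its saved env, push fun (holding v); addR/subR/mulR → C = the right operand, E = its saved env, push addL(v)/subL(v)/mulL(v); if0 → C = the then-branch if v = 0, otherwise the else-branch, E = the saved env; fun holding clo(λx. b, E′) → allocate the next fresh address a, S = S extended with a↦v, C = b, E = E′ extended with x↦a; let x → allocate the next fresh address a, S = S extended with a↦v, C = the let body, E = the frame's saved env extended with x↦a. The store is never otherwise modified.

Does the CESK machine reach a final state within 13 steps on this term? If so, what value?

[0] ⟨C=(1 + ((λx. (x x)) (λx. (x x)))); E=∅; S=∅; K=∅⟩
[1] ⟨C=1; E=∅; S=∅; K=[addR]⟩
[2] ⟨C=((λx. (x x)) (λx. (x x))); E=∅; S=∅; K=[addL(1)]⟩
[3] ⟨C=(λx. (x x)); E=∅; S=∅; K=[arg :: addL(1)]⟩
[4] ⟨C=(λx. (x x)); E=∅; S=∅; K=[fun :: addL(1)]⟩
[5] ⟨C=(x x); E={x↦0}; S={0↦clo(λx. (x x), ∅)}; K=[addL(1)]⟩
[6] ⟨C=x; E={x↦0}; S={0↦clo(λx. (x x), ∅)}; K=[arg :: addL(1)]⟩
[7] ⟨C=x; E={x↦0}; S={0↦clo(λx. (x x), ∅)}; K=[fun :: addL(1)]⟩
[8] ⟨C=(x x); E={x↦1}; S={0↦clo(λx. (x x), ∅), 1↦clo(λx. (x x), ∅)}; K=[addL(1)]⟩
[9] ⟨C=x; E={x↦1}; S={0↦clo(λx. (x x), ∅), 1↦clo(λx. (x x), ∅)}; K=[arg :: addL(1)]⟩
[10] ⟨C=x; E={x↦1}; S={0↦clo(λx. (x x), ∅), 1↦clo(λx. (x x), ∅)}; K=[fun :: addL(1)]⟩
[11] ⟨C=(x x); E={x↦2}; S={0↦clo(λx. (x x), ∅), 1↦clo(λx. (x x), ∅), 2↦clo(λx. (x x), ∅)}; K=[addL(1)]⟩
[12] ⟨C=x; E={x↦2}; S={0↦clo(λx. (x x), ∅), 1↦clo(λx. (x x), ∅), 2↦clo(λx. (x x), ∅)}; K=[arg :: addL(1)]⟩
[13] ⟨C=x; E={x↦2}; S={0↦clo(λx. (x x), ∅), 1↦clo(λx. (x x), ∅), 2↦clo(λx. (x x), ∅)}; K=[fun :: addL(1)]⟩
→ 13 transitions taken and the configuration is still not final: no result within 13 steps

Answer: DIVERGES (no final state within 13 steps)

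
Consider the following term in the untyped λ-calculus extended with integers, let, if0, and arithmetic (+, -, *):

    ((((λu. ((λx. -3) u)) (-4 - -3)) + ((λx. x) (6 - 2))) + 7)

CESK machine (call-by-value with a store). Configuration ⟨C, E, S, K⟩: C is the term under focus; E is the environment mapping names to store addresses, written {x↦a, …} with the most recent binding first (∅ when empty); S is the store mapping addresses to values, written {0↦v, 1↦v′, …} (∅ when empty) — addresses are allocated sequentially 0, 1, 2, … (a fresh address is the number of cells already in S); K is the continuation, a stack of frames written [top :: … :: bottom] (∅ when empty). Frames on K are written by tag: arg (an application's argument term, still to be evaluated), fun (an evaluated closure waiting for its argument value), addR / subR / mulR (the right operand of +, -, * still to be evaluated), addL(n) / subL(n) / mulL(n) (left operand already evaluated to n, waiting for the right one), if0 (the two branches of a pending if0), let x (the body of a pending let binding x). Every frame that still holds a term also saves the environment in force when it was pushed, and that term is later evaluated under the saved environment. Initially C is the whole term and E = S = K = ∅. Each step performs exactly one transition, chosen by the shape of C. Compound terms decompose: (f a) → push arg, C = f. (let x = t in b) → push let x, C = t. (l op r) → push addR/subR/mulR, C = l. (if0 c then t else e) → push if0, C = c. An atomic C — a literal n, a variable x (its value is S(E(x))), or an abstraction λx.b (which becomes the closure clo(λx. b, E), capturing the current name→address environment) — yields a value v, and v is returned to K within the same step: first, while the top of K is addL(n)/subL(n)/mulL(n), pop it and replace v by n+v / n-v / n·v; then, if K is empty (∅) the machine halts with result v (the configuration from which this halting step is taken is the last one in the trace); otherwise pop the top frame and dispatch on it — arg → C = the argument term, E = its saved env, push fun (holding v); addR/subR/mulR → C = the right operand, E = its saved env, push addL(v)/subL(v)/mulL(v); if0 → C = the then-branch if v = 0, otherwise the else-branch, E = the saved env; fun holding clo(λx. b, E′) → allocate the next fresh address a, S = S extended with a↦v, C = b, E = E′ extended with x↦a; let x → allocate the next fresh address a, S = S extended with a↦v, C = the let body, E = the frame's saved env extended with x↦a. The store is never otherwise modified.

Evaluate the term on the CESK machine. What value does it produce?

Answer: 8

Machine steps:
[0] ⟨C=((((λu. ((λx. -3) u)) (-4 - -3)) + ((λx. x) (6 - 2))) + 7); E=∅; S=∅; K=∅⟩
[1] ⟨C=(((λu. ((λx. -3) u)) (-4 - -3)) + ((λx. x) (6 - 2))); E=∅; S=∅; K=[addR]⟩
[2] ⟨C=((λu. ((λx. -3) u)) (-4 - -3)); E=∅; S=∅; K=[addR :: addR]⟩
[3] ⟨C=(λu. ((λx. -3) u)); E=∅; S=∅; K=[arg :: addR :: addR]⟩
[4] ⟨C=(-4 - -3); E=∅; S=∅; K=[fun :: addR :: addR]⟩
[5] ⟨C=-4; E=∅; S=∅; K=[subR :: fun :: addR :: addR]⟩
[6] ⟨C=-3; E=∅; S=∅; K=[subL(-4) :: fun :: addR :: addR]⟩
[7] ⟨C=((λx. -3) u); E={u↦0}; S={0↦-1}; K=[addR :: addR]⟩
[8] ⟨C=(λx. -3); E={u↦0}; S={0↦-1}; K=[arg :: addR :: addR]⟩
[9] ⟨C=u; E={u↦0}; S={0↦-1}; K=[fun :: addR :: addR]⟩
[10] ⟨C=-3; E={x↦1, u↦0}; S={0↦-1, 1↦-1}; K=[addR :: addR]⟩
[11] ⟨C=((λx. x) (6 - 2)); E=∅; S={0↦-1, 1↦-1}; K=[addL(-3) :: addR]⟩
[12] ⟨C=(λx. x); E=∅; S={0↦-1, 1↦-1}; K=[arg :: addL(-3) :: addR]⟩
[13] ⟨C=(6 - 2); E=∅; S={0↦-1, 1↦-1}; K=[fun :: addL(-3) :: addR]⟩
[14] ⟨C=6; E=∅; S={0↦-1, 1↦-1}; K=[subR :: fun :: addL(-3) :: addR]⟩
[15] ⟨C=2; E=∅; S={0↦-1, 1↦-1}; K=[subL(6) :: fun :: addL(-3) :: addR]⟩
[16] ⟨C=x; E={x↦2}; S={0↦-1, 1↦-1, 2↦4}; K=[addL(-3) :: addR]⟩
[17] ⟨C=7; E=∅; S={0↦-1, 1↦-1, 2↦4}; K=[addL(1)]⟩
→ final value 8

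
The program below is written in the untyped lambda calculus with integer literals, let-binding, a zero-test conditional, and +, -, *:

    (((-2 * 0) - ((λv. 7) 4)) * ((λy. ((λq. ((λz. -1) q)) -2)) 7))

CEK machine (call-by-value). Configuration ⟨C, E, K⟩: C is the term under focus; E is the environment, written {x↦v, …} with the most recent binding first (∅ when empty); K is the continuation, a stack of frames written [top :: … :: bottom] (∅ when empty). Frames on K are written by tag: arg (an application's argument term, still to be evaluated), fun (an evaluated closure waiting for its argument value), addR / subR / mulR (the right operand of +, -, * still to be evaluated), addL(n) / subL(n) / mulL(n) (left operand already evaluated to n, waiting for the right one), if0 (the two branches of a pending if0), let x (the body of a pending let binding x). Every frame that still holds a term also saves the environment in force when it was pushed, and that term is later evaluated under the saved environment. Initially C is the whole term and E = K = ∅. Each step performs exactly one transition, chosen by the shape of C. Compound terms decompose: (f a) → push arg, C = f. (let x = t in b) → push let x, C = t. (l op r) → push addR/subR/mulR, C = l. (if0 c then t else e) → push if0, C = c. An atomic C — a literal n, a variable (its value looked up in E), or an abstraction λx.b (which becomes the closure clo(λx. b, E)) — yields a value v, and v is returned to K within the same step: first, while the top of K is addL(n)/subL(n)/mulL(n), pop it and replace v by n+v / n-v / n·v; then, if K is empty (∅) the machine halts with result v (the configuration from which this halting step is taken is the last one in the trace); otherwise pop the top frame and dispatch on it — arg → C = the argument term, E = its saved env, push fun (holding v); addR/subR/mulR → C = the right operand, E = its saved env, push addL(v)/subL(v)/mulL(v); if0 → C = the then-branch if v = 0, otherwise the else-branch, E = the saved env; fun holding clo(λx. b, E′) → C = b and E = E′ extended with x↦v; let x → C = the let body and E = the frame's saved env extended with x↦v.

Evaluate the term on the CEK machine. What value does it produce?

[0] <C=(((-2 * 0) - ((λv. 7) 4)) * ((λy. ((λq. ((λz. -1) q)) -2)) 7)), E=∅, K=∅>
[1] <C=((-2 * 0) - ((λv. 7) 4)), E=∅, K=[mulR]>
[2] <C=(-2 * 0), E=∅, K=[subR :: mulR]>
[3] <C=-2, E=∅, K=[mulR :: subR :: mulR]>
[4] <C=0, E=∅, K=[mulL(-2) :: subR :: mulR]>
[5] <C=((λv. 7) 4), E=∅, K=[subL(0) :: mulR]>
[6] <C=(λv. 7), E=∅, K=[arg :: subL(0) :: mulR]>
[7] <C=4, E=∅, K=[fun :: subL(0) :: mulR]>
[8] <C=7, E={v↦4}, K=[subL(0) :: mulR]>
[9] <C=((λy. ((λq. ((λz. -1) q)) -2)) 7), E=∅, K=[mulL(-7)]>
[10] <C=(λy. ((λq. ((λz. -1) q)) -2)), E=∅, K=[arg :: mulL(-7)]>
[11] <C=7, E=∅, K=[fun :: mulL(-7)]>
[12] <C=((λq. ((λz. -1) q)) -2), E={y↦7}, K=[mulL(-7)]>
[13] <C=(λq. ((λz. -1) q)), E={y↦7}, K=[arg :: mulL(-7)]>
[14] <C=-2, E={y↦7}, K=[fun :: mulL(-7)]>
[15] <C=((λz. -1) q), E={q↦-2, y↦7}, K=[mulL(-7)]>
[16] <C=(λz. -1), E={q↦-2, y↦7}, K=[arg :: mulL(-7)]>
[17] <C=q, E={q↦-2, y↦7}, K=[fun :: mulL(-7)]>
[18] <C=-1, E={z↦-2, q↦-2, y↦7}, K=[mulL(-7)]>
→ final value 7

Answer: 7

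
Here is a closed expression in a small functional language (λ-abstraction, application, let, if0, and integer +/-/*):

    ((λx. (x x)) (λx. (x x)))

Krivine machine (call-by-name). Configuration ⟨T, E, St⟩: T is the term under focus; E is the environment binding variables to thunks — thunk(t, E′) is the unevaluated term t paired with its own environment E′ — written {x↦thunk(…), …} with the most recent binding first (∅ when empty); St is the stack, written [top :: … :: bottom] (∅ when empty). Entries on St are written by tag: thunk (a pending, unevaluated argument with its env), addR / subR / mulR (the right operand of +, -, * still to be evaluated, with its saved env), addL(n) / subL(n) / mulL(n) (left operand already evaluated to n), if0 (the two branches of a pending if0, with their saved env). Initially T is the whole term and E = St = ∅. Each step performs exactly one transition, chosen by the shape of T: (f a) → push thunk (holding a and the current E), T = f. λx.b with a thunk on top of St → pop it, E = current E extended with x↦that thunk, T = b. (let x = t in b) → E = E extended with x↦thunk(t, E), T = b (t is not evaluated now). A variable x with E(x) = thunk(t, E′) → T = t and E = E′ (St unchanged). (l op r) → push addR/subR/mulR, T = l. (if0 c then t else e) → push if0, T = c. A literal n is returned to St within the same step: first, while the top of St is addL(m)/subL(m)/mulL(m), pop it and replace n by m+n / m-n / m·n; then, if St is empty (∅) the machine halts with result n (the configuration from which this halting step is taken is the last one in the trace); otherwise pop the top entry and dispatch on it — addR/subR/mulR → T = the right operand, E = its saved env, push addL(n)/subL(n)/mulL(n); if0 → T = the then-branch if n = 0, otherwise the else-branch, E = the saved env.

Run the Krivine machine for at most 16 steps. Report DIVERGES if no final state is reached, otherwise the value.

Answer: DIVERGES (no final state within 16 steps)

Machine steps:
[0] ⟨T=((λx. (x x)) (λx. (x x))); E=∅; St=∅⟩
[1] ⟨T=(λx. (x x)); E=∅; St=[thunk]⟩
[2] ⟨T=(x x); E={x↦thunk((λx. (x x)), ∅)}; St=∅⟩
[3] ⟨T=x; E={x↦thunk((λx. (x x)), ∅)}; St=[thunk]⟩
[4] ⟨T=(λx. (x x)); E=∅; St=[thunk]⟩
[5] ⟨T=(x x); E={x↦thunk(x, {x↦thunk((λx. (x x)), ∅)})}; St=∅⟩
[6] ⟨T=x; E={x↦thunk(x, {x↦thunk((λx. (x x)), ∅)})}; St=[thunk]⟩
[7] ⟨T=x; E={x↦thunk((λx. (x x)), ∅)}; St=[thunk]⟩
[8] ⟨T=(λx. (x x)); E=∅; St=[thunk]⟩
[9] ⟨T=(x x); E={x↦thunk(x, {x↦thunk(x, {x↦thunk((λx. (x x)), ∅)})})}; St=∅⟩
[10] ⟨T=x; E={x↦thunk(x, {x↦thunk(x, {x↦thunk((λx. (x x)), ∅)})})}; St=[thunk]⟩
[11] ⟨T=x; E={x↦thunk(x, {x↦thunk((λx. (x x)), ∅)})}; St=[thunk]⟩
[12] ⟨T=x; E={x↦thunk((λx. (x x)), ∅)}; St=[thunk]⟩
[13] ⟨T=(λx. (x x)); E=∅; St=[thunk]⟩
[14] ⟨T=(x x); E={x↦thunk(x, {x↦thunk(x, {x↦thunk(x, {x↦thunk((λx. (x x)), ∅)})})})}; St=∅⟩
[15] ⟨T=x; E={x↦thunk(x, {x↦thunk(x, {x↦thunk(x, {x↦thunk((λx. (x x)), ∅)})})})}; St=[thunk]⟩
[16] ⟨T=x; E={x↦thunk(x, {x↦thunk(x, {x↦thunk((λx. (x x)), ∅)})})}; St=[thunk]⟩
→ 16 transitions taken and the configuration is still not final: no result within 16 steps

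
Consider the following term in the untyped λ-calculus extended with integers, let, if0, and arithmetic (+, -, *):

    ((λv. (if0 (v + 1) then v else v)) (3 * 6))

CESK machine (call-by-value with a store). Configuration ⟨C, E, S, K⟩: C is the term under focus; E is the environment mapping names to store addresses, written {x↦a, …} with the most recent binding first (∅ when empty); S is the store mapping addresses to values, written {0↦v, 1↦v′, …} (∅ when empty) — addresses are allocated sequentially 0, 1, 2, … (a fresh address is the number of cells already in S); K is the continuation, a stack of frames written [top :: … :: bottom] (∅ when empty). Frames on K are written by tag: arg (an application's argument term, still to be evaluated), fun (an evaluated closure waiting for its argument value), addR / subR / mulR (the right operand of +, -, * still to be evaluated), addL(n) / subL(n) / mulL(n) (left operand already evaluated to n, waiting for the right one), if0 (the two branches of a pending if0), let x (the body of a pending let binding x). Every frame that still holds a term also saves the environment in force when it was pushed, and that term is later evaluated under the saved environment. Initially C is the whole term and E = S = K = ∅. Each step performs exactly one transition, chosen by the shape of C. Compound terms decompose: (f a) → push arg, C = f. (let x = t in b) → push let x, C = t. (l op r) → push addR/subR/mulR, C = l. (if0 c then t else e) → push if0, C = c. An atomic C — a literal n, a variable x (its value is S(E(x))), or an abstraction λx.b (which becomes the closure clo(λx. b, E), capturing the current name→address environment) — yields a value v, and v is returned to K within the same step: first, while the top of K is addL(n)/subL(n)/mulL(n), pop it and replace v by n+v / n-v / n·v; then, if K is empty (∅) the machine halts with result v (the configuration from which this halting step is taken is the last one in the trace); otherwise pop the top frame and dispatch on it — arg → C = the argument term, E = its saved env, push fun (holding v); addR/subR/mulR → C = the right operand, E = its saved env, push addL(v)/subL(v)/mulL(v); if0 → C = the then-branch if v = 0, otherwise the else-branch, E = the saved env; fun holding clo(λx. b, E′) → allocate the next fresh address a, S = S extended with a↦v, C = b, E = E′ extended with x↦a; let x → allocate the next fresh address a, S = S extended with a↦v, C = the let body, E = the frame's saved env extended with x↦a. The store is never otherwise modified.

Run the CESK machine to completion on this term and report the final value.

Answer: 18

Derivation:
[0] ⟨C=((λv. (if0 (v + 1) then v else v)) (3 * 6)); E=∅; S=∅; K=∅⟩
[1] ⟨C=(λv. (if0 (v + 1) then v else v)); E=∅; S=∅; K=[arg]⟩
[2] ⟨C=(3 * 6); E=∅; S=∅; K=[fun]⟩
[3] ⟨C=3; E=∅; S=∅; K=[mulR :: fun]⟩
[4] ⟨C=6; E=∅; S=∅; K=[mulL(3) :: fun]⟩
[5] ⟨C=(if0 (v + 1) then v else v); E={v↦0}; S={0↦18}; K=∅⟩
[6] ⟨C=(v + 1); E={v↦0}; S={0↦18}; K=[if0]⟩
[7] ⟨C=v; E={v↦0}; S={0↦18}; K=[addR :: if0]⟩
[8] ⟨C=1; E={v↦0}; S={0↦18}; K=[addL(18) :: if0]⟩
[9] ⟨C=v; E={v↦0}; S={0↦18}; K=∅⟩
→ final value 18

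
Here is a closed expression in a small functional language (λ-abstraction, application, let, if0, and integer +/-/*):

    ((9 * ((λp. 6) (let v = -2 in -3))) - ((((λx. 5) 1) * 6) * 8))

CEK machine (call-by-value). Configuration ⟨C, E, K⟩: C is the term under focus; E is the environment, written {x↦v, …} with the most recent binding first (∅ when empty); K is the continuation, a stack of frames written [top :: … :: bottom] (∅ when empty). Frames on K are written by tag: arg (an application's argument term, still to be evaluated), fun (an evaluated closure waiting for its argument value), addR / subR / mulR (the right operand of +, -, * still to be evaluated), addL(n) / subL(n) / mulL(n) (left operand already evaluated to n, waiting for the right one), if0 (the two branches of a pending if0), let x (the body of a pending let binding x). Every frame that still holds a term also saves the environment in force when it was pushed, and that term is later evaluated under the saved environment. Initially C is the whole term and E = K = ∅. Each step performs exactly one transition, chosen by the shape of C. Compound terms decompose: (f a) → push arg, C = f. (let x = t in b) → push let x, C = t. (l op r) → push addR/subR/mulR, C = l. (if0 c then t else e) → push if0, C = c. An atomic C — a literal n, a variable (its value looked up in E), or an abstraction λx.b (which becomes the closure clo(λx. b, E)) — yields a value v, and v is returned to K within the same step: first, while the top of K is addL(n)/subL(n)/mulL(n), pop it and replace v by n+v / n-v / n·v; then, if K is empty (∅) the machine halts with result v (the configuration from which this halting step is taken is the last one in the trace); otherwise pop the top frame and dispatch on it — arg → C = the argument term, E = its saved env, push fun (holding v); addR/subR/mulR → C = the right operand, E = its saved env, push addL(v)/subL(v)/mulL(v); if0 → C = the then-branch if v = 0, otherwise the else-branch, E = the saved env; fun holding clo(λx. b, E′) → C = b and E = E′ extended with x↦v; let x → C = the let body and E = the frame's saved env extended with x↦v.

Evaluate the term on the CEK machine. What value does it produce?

Answer: -186

Machine steps:
0. <C=((9 * ((λp. 6) (let v = -2 in -3))) - ((((λx. 5) 1) * 6) * 8)), E=∅, K=∅>
1. <C=(9 * ((λp. 6) (let v = -2 in -3))), E=∅, K=[subR]>
2. <C=9, E=∅, K=[mulR :: subR]>
3. <C=((λp. 6) (let v = -2 in -3)), E=∅, K=[mulL(9) :: subR]>
4. <C=(λp. 6), E=∅, K=[arg :: mulL(9) :: subR]>
5. <C=(let v = -2 in -3), E=∅, K=[fun :: mulL(9) :: subR]>
6. <C=-2, E=∅, K=[let v :: fun :: mulL(9) :: subR]>
7. <C=-3, E={v↦-2}, K=[fun :: mulL(9) :: subR]>
8. <C=6, E={p↦-3}, K=[mulL(9) :: subR]>
9. <C=((((λx. 5) 1) * 6) * 8), E=∅, K=[subL(54)]>
10. <C=(((λx. 5) 1) * 6), E=∅, K=[mulR :: subL(54)]>
11. <C=((λx. 5) 1), E=∅, K=[mulR :: mulR :: subL(54)]>
12. <C=(λx. 5), E=∅, K=[arg :: mulR :: mulR :: subL(54)]>
13. <C=1, E=∅, K=[fun :: mulR :: mulR :: subL(54)]>
14. <C=5, E={x↦1}, K=[mulR :: mulR :: subL(54)]>
15. <C=6, E=∅, K=[mulL(5) :: mulR :: subL(54)]>
16. <C=8, E=∅, K=[mulL(30) :: subL(54)]>
→ final value -186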